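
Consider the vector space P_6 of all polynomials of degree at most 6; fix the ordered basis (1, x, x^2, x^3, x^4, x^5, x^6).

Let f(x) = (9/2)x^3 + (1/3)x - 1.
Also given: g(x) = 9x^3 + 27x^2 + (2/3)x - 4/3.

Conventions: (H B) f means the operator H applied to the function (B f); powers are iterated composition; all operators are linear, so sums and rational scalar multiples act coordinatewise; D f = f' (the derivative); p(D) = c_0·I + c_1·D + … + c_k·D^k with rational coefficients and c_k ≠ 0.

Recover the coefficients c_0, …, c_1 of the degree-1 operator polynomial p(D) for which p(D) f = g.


D^0 f = (9/2)x^3 + (1/3)x - 1
D^1 f = (27/2)x^2 + 1/3
matching coefficients of g against c_0 f + c_1 Df + … from the top degree down determines the c_i
solution: c_0 = 2, c_1 = 2

p(D) = 2·I + 2·D, i.e. c_0 = 2, c_1 = 2


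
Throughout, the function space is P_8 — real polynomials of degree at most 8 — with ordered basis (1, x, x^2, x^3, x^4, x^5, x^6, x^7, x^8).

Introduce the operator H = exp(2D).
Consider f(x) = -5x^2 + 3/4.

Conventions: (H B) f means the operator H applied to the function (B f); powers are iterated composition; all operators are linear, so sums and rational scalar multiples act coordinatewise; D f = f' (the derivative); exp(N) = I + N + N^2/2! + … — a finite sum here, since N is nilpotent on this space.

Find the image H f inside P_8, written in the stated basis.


the result is g(x) = -5x^2 - 20x - 77/4

order-1 term: -20x
order-2 term: -20
the series for exp(2D) f terminates at order 2
exp(2D) f = -5x^2 - 20x - 77/4


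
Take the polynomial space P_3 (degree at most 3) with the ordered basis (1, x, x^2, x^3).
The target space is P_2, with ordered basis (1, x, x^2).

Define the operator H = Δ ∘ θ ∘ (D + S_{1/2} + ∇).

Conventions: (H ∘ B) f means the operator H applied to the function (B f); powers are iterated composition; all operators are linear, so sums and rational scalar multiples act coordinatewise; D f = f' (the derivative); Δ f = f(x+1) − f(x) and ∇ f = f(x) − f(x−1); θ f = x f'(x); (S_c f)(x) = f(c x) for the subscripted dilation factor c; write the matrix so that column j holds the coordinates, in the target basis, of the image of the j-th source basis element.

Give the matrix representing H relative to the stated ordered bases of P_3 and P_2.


image of 1: 0
image of x: 1/2
image of x^2: x + 9/2
image of x^3: (9/8)x^2 + (201/8)x + 75/8
each image's coordinates form column j of the matrix

the matrix is [[0, 1/2, 9/2, 75/8]; [0, 0, 1, 201/8]; [0, 0, 0, 9/8]] (rows listed top to bottom)


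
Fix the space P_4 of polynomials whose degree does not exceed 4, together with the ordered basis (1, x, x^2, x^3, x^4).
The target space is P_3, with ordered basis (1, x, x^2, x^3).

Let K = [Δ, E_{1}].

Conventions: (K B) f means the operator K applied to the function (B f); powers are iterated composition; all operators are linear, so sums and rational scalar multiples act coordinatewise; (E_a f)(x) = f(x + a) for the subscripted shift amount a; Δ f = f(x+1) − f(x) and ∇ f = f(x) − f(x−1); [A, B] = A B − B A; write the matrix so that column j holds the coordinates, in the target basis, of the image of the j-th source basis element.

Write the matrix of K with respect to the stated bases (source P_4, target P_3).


image of 1: 0
image of x: 0
image of x^2: 0
image of x^3: 0
image of x^4: 0
each image's coordinates form column j of the matrix

the matrix is [[0, 0, 0, 0, 0]; [0, 0, 0, 0, 0]; [0, 0, 0, 0, 0]; [0, 0, 0, 0, 0]] (rows listed top to bottom)


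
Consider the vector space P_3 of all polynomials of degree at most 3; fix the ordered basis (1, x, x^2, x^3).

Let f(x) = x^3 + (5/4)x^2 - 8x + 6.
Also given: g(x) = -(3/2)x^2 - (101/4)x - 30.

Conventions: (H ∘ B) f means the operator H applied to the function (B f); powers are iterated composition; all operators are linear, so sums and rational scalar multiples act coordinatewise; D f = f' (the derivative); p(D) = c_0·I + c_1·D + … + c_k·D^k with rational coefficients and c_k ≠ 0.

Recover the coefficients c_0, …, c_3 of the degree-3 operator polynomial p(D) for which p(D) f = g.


p(D) = -(1/2)·D − 4·D^2 − 4·D^3, i.e. c_0 = 0, c_1 = -1/2, c_2 = -4, c_3 = -4

D^0 f = x^3 + (5/4)x^2 - 8x + 6
D^1 f = 3x^2 + (5/2)x - 8
D^2 f = 6x + 5/2
D^3 f = 6
matching coefficients of g against c_0 f + c_1 Df + … from the top degree down determines the c_i
solution: c_0 = 0, c_1 = -1/2, c_2 = -4, c_3 = -4


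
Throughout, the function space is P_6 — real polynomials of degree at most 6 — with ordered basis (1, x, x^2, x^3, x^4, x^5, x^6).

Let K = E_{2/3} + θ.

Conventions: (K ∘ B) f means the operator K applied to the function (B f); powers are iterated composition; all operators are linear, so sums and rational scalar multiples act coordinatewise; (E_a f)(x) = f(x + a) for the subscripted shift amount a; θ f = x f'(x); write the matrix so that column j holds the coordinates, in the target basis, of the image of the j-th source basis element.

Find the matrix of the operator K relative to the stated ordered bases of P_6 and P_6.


the matrix is [[1, 2/3, 4/9, 8/27, 16/81, 32/243, 64/729]; [0, 2, 4/3, 4/3, 32/27, 80/81, 64/81]; [0, 0, 3, 2, 8/3, 80/27, 80/27]; [0, 0, 0, 4, 8/3, 40/9, 160/27]; [0, 0, 0, 0, 5, 10/3, 20/3]; [0, 0, 0, 0, 0, 6, 4]; [0, 0, 0, 0, 0, 0, 7]] (rows listed top to bottom)

image of 1: 1
image of x: 2x + 2/3
image of x^2: 3x^2 + (4/3)x + 4/9
image of x^3: 4x^3 + 2x^2 + (4/3)x + 8/27
image of x^4: 5x^4 + (8/3)x^3 + (8/3)x^2 + (32/27)x + 16/81
image of x^5: 6x^5 + (10/3)x^4 + (40/9)x^3 + (80/27)x^2 + (80/81)x + 32/243
image of x^6: 7x^6 + 4x^5 + (20/3)x^4 + (160/27)x^3 + (80/27)x^2 + (64/81)x + 64/729
each image's coordinates form column j of the matrix


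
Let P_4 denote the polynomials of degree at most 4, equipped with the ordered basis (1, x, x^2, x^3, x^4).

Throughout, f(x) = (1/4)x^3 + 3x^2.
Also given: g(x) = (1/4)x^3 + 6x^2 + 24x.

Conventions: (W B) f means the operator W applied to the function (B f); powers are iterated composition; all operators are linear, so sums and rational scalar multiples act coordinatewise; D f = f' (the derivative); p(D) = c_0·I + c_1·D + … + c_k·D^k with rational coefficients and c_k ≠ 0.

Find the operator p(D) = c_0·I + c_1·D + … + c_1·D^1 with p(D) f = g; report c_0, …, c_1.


p(D) = I + 4·D, i.e. c_0 = 1, c_1 = 4

D^0 f = (1/4)x^3 + 3x^2
D^1 f = (3/4)x^2 + 6x
matching coefficients of g against c_0 f + c_1 Df + … from the top degree down determines the c_i
solution: c_0 = 1, c_1 = 4


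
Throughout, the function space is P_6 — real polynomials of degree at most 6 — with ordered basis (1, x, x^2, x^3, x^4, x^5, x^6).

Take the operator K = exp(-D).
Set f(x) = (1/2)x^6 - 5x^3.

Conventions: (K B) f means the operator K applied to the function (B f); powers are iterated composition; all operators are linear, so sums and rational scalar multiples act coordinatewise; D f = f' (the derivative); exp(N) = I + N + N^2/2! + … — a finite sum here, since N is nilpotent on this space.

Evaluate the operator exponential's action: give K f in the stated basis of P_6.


g(x) = (1/2)x^6 - 3x^5 + (15/2)x^4 - 15x^3 + (45/2)x^2 - 18x + 11/2

order-1 term: -3x^5 + 15x^2
order-2 term: (15/2)x^4 - 15x
order-3 term: -10x^3 + 5
order-4 term: (15/2)x^2
order-5 term: -3x
order-6 term: 1/2
the series for exp(-D) f terminates at order 6
exp(-D) f = (1/2)x^6 - 3x^5 + (15/2)x^4 - 15x^3 + (45/2)x^2 - 18x + 11/2


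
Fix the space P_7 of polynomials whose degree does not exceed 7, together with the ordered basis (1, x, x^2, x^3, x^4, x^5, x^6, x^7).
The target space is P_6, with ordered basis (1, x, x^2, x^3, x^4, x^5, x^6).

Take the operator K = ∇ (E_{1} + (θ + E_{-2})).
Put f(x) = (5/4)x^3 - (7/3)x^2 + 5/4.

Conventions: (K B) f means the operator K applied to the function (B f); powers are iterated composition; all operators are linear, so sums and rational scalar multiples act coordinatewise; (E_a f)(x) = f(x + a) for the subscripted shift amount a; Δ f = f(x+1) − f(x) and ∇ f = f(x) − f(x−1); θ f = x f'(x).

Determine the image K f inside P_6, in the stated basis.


g(x) = (75/4)x^2 - (539/12)x + 171/4

E_{1} f = (5/4)x^3 + (17/12)x^2 - (11/12)x + 1/6
θ f = (15/4)x^3 - (14/3)x^2
E_{-2} f = (5/4)x^3 - (59/6)x^2 + (73/3)x - 217/12
(θ + E_{-2}) f = 5x^3 - (29/2)x^2 + (73/3)x - 217/12
(E_{1} + (θ + E_{-2})) f = (25/4)x^3 - (157/12)x^2 + (281/12)x - 215/12
∇ (E_{1} + (θ + E_{-2})) f = (75/4)x^2 - (539/12)x + 171/4


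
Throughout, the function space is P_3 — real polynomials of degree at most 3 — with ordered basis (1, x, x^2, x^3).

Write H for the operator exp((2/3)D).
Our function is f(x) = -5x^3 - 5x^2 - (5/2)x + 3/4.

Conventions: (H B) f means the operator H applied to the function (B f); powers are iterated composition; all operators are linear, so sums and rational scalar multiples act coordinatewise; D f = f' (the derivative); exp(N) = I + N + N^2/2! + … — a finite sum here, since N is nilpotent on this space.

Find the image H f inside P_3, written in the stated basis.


the image equals g(x) = -5x^3 - 15x^2 - (95/6)x - 499/108

order-1 term: -10x^2 - (20/3)x - 5/3
order-2 term: -(20/3)x - 20/9
order-3 term: -40/27
the series for exp((2/3)D) f terminates at order 3
exp((2/3)D) f = -5x^3 - 15x^2 - (95/6)x - 499/108


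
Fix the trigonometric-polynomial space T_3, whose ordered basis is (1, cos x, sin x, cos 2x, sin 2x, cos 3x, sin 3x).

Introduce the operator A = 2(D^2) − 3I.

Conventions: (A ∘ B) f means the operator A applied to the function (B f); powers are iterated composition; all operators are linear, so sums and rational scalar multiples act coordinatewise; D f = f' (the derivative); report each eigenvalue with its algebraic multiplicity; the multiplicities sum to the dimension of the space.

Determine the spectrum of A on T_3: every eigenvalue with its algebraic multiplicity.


λ = -21 (multiplicity 2), λ = -11 (multiplicity 2), λ = -5 (multiplicity 2), λ = -3 (multiplicity 1)

image of 1: -3
image of cos x: -5cos x
image of sin x: -5sin x
image of cos 2x: -11cos 2x
image of sin 2x: -11sin 2x
image of cos 3x: -21cos 3x
image of sin 3x: -21sin 3x
the matrix is diagonal; its diagonal is (-3, -5, -5, -11, -11, -21, -21)
for a triangular matrix the eigenvalues are the diagonal entries, with algebraic multiplicity their repetition count


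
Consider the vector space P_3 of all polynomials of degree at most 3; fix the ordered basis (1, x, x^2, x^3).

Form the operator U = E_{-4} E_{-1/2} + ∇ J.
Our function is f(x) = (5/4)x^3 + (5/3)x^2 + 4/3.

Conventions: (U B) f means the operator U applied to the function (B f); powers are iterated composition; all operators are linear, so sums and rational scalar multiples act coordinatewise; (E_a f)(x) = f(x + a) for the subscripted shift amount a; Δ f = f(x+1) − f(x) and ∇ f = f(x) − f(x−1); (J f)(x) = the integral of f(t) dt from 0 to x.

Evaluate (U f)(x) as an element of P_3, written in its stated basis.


g(x) = (5/2)x^3 - (185/12)x^2 + (2905/48)x - 22247/288

E_{-1/2} f = (5/4)x^3 - (5/24)x^2 - (35/48)x + 51/32
E_{-4} E_{-1/2} f = (5/4)x^3 - (365/24)x^2 + (975/16)x - 7567/96
J f = (5/16)x^4 + (5/9)x^3 + (4/3)x
∇ J f = (5/4)x^3 - (5/24)x^2 - (5/12)x + 227/144
(E_{-4} E_{-1/2} + ∇ J) f = (5/2)x^3 - (185/12)x^2 + (2905/48)x - 22247/288


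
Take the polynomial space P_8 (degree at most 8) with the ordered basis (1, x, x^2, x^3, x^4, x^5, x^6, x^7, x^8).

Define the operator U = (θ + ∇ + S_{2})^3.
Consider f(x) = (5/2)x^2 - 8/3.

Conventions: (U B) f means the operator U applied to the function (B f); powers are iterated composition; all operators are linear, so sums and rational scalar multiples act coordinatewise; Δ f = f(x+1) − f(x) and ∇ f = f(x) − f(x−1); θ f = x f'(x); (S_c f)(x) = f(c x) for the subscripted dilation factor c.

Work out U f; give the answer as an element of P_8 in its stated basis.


θ f = 5x^2
∇ f = 5x - 5/2
S_{2} f = 10x^2 - 8/3
(θ + ∇ + S_{2}) f = 15x^2 + 5x - 31/6
θ (θ + ∇ + S_{2}) f = 30x^2 + 5x
∇ (θ + ∇ + S_{2}) f = 30x - 10
S_{2} (θ + ∇ + S_{2}) f = 60x^2 + 10x - 31/6
(θ + ∇ + S_{2}) (θ + ∇ + S_{2}) f = 90x^2 + 45x - 91/6
θ (θ + ∇ + S_{2}) (θ + ∇ + S_{2}) f = 180x^2 + 45x
∇ (θ + ∇ + S_{2}) (θ + ∇ + S_{2}) f = 180x - 45
S_{2} (θ + ∇ + S_{2}) (θ + ∇ + S_{2}) f = 360x^2 + 90x - 91/6
(θ + ∇ + S_{2}) (θ + ∇ + S_{2}) (θ + ∇ + S_{2}) f = 540x^2 + 315x - 361/6

the result is g(x) = 540x^2 + 315x - 361/6


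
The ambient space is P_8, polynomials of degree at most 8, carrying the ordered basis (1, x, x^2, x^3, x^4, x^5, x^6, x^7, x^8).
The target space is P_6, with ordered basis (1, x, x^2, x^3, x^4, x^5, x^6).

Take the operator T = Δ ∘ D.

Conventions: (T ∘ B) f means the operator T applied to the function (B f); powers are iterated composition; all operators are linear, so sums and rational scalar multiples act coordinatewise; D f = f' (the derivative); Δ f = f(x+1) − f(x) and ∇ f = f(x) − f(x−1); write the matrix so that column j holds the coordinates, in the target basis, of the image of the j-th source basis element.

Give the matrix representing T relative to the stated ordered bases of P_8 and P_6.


the matrix is [[0, 0, 2, 3, 4, 5, 6, 7, 8]; [0, 0, 0, 6, 12, 20, 30, 42, 56]; [0, 0, 0, 0, 12, 30, 60, 105, 168]; [0, 0, 0, 0, 0, 20, 60, 140, 280]; [0, 0, 0, 0, 0, 0, 30, 105, 280]; [0, 0, 0, 0, 0, 0, 0, 42, 168]; [0, 0, 0, 0, 0, 0, 0, 0, 56]] (rows listed top to bottom)

image of 1: 0
image of x: 0
image of x^2: 2
image of x^3: 6x + 3
image of x^4: 12x^2 + 12x + 4
image of x^5: 20x^3 + 30x^2 + 20x + 5
image of x^6: 30x^4 + 60x^3 + 60x^2 + 30x + 6
image of x^7: 42x^5 + 105x^4 + 140x^3 + 105x^2 + 42x + 7
image of x^8: 56x^6 + 168x^5 + 280x^4 + 280x^3 + 168x^2 + 56x + 8
each image's coordinates form column j of the matrix


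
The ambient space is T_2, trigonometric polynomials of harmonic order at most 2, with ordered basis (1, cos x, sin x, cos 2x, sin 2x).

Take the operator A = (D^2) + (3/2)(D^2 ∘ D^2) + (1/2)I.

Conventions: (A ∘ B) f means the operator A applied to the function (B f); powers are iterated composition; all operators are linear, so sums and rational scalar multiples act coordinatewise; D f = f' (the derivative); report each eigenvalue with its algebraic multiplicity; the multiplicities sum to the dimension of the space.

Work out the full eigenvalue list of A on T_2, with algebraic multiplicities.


λ = 1/2 (multiplicity 1), λ = 1 (multiplicity 2), λ = 41/2 (multiplicity 2)

image of 1: 1/2
image of cos x: cos x
image of sin x: sin x
image of cos 2x: (41/2)cos 2x
image of sin 2x: (41/2)sin 2x
the matrix is diagonal; its diagonal is (1/2, 1, 1, 41/2, 41/2)
for a triangular matrix the eigenvalues are the diagonal entries, with algebraic multiplicity their repetition count


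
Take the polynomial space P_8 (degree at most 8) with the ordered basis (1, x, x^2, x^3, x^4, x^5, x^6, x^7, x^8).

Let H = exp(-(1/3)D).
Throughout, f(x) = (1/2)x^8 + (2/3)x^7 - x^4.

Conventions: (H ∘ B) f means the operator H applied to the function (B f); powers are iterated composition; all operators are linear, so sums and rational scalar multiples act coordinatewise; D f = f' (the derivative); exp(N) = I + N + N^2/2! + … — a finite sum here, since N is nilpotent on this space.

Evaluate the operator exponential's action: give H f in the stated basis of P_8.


g(x) = (1/2)x^8 - (2/3)x^7 + (14/27)x^5 - (116/81)x^4 + (122/81)x^3 - (514/729)x^2 + (334/2187)x - 55/4374

order-1 term: -(4/3)x^7 - (14/9)x^6 + (4/3)x^3
order-2 term: (14/9)x^6 + (14/9)x^5 - (2/3)x^2
order-3 term: -(28/27)x^5 - (70/81)x^4 + (4/27)x
order-4 term: (35/81)x^4 + (70/243)x^3 - 1/81
order-5 term: -(28/243)x^3 - (14/243)x^2
order-6 term: (14/729)x^2 + (14/2187)x
order-7 term: -(4/2187)x - 2/6561
order-8 term: 1/13122
the series for exp(-(1/3)D) f terminates at order 8
exp(-(1/3)D) f = (1/2)x^8 - (2/3)x^7 + (14/27)x^5 - (116/81)x^4 + (122/81)x^3 - (514/729)x^2 + (334/2187)x - 55/4374


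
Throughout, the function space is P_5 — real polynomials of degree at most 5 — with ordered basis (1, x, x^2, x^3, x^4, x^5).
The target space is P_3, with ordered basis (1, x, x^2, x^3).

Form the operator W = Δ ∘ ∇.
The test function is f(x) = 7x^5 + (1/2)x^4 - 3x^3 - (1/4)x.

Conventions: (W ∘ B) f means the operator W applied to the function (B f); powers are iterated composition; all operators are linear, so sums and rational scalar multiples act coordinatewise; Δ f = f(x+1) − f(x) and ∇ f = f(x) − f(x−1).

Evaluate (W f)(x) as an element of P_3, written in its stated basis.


the result is g(x) = 140x^3 + 6x^2 + 52x + 1

∇ f = 35x^4 - 68x^3 + 58x^2 - 24x + 13/4
Δ ∇ f = 140x^3 + 6x^2 + 52x + 1


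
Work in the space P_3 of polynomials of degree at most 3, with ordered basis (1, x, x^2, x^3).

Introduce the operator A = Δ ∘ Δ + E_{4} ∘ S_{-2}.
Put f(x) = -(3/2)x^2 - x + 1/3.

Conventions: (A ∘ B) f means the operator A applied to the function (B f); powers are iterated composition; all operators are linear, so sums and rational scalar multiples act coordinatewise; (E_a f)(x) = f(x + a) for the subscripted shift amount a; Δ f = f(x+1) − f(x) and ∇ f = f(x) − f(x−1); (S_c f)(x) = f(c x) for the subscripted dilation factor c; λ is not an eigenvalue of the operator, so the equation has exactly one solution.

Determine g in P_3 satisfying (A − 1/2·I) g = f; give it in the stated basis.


the result is g(x) = -(3/7)x^2 - (178/35)x - 362/15

write g with unknown coordinates in the stated basis and equate coefficients in (A − 1/2·I) g = f
solving from the highest basis element down gives g = -(3/7)x^2 - (178/35)x - 362/15
check: A g = -(12/7)x^2 - (124/35)x - 176/15
so A g − 1/2·g = -(3/2)x^2 - x + 1/3 = f ✓


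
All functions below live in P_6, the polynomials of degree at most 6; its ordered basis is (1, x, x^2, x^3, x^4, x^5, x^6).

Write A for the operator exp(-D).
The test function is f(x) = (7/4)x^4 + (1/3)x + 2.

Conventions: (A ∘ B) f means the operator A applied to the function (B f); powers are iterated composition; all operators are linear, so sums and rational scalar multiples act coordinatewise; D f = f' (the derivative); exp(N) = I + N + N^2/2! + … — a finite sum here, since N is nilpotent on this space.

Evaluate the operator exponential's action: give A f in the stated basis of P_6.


order-1 term: -7x^3 - 1/3
order-2 term: (21/2)x^2
order-3 term: -7x
order-4 term: 7/4
the series for exp(-D) f terminates at order 4
exp(-D) f = (7/4)x^4 - 7x^3 + (21/2)x^2 - (20/3)x + 41/12

g(x) = (7/4)x^4 - 7x^3 + (21/2)x^2 - (20/3)x + 41/12


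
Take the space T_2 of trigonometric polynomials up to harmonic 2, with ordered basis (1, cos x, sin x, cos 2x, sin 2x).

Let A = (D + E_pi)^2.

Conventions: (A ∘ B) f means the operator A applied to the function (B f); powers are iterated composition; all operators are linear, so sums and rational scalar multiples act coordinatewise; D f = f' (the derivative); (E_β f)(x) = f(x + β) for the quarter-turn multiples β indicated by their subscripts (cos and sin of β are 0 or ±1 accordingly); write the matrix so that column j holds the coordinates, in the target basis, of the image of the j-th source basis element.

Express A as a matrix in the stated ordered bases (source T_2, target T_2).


image of 1: 1
image of cos x: 2sin x
image of sin x: -2cos x
image of cos 2x: -3cos 2x - 4sin 2x
image of sin 2x: 4cos 2x - 3sin 2x
each image's coordinates form column j of the matrix

the matrix is [[1, 0, 0, 0, 0]; [0, 0, -2, 0, 0]; [0, 2, 0, 0, 0]; [0, 0, 0, -3, 4]; [0, 0, 0, -4, -3]] (rows listed top to bottom)


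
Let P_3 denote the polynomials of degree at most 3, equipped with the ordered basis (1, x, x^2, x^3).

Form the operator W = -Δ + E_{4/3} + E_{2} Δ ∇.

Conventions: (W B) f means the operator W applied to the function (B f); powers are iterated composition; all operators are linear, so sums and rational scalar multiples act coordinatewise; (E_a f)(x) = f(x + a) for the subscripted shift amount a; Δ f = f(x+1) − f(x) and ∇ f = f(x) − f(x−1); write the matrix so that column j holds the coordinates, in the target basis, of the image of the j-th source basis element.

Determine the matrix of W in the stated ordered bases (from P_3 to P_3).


the matrix is [[1, 1/3, 25/9, 361/27]; [0, 1, 2/3, 25/3]; [0, 0, 1, 1]; [0, 0, 0, 1]] (rows listed top to bottom)

image of 1: 1
image of x: x + 1/3
image of x^2: x^2 + (2/3)x + 25/9
image of x^3: x^3 + x^2 + (25/3)x + 361/27
each image's coordinates form column j of the matrix


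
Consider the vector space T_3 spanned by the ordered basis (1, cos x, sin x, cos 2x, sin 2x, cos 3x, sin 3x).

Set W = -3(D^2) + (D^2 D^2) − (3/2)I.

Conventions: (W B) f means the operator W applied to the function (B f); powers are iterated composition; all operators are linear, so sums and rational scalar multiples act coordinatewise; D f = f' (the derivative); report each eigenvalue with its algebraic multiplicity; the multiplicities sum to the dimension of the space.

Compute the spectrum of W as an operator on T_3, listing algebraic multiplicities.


image of 1: -3/2
image of cos x: (5/2)cos x
image of sin x: (5/2)sin x
image of cos 2x: (53/2)cos 2x
image of sin 2x: (53/2)sin 2x
image of cos 3x: (213/2)cos 3x
image of sin 3x: (213/2)sin 3x
the matrix is diagonal; its diagonal is (-3/2, 5/2, 5/2, 53/2, 53/2, 213/2, 213/2)
for a triangular matrix the eigenvalues are the diagonal entries, with algebraic multiplicity their repetition count

λ = -3/2 (multiplicity 1), λ = 5/2 (multiplicity 2), λ = 53/2 (multiplicity 2), λ = 213/2 (multiplicity 2)


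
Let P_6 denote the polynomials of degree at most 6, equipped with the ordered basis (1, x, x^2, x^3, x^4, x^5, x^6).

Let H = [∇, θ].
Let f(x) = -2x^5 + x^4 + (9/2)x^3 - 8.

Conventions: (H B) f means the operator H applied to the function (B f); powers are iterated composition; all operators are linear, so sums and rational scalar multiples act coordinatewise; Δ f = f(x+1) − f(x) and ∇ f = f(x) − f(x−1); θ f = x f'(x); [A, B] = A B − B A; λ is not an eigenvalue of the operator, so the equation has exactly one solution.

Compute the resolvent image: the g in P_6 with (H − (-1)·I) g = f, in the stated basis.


write g with unknown coordinates in the stated basis and equate coefficients in (H − (-1)·I) g = f
solving from the highest basis element down gives g = -2x^5 + 11x^4 - (159/2)x^3 + (861/2)x^2 - 1510x + 5311/2
check: H g = -10x^4 + 84x^3 - (861/2)x^2 + 1510x - 5327/2
so H g − (-1)·g = -2x^5 + x^4 + (9/2)x^3 - 8 = f ✓

the result is g(x) = -2x^5 + 11x^4 - (159/2)x^3 + (861/2)x^2 - 1510x + 5311/2


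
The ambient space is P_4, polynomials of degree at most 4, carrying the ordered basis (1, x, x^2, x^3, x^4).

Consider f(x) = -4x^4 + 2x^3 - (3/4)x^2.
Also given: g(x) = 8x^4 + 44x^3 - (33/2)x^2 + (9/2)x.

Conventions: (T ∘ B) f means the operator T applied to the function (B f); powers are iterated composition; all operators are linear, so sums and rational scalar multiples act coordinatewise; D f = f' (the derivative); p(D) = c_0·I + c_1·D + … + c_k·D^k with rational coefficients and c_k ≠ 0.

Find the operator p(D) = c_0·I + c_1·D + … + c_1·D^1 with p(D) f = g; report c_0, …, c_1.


D^0 f = -4x^4 + 2x^3 - (3/4)x^2
D^1 f = -16x^3 + 6x^2 - (3/2)x
matching coefficients of g against c_0 f + c_1 Df + … from the top degree down determines the c_i
solution: c_0 = -2, c_1 = -3

p(D) = -2·I − 3·D, i.e. c_0 = -2, c_1 = -3


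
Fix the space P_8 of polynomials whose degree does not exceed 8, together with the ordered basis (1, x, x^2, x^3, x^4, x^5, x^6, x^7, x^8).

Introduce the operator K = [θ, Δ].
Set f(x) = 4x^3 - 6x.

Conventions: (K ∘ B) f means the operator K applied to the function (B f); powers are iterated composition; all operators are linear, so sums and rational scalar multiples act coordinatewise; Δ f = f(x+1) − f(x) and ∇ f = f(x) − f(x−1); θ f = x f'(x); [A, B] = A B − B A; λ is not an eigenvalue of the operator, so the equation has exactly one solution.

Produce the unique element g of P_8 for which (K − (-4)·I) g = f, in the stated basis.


the image equals g(x) = x^3 + (3/4)x^2 + (3/8)x + 39/32

write g with unknown coordinates in the stated basis and equate coefficients in (K − (-4)·I) g = f
solving from the highest basis element down gives g = x^3 + (3/4)x^2 + (3/8)x + 39/32
check: K g = -3x^2 - (15/2)x - 39/8
so K g − (-4)·g = 4x^3 - 6x = f ✓


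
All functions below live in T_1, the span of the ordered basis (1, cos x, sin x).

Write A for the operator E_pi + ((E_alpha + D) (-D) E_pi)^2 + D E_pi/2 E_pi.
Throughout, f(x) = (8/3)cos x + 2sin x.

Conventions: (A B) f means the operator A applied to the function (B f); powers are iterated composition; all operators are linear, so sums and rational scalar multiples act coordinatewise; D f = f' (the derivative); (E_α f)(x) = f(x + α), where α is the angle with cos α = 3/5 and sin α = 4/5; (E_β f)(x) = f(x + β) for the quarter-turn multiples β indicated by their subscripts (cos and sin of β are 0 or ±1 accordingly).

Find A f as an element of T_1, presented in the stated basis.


E_pi f = -(8/3)cos x - 2sin x
E_pi f = -(8/3)cos x - 2sin x
D E_pi f = -2cos x + (8/3)sin x
(-D) E_pi f = 2cos x - (8/3)sin x
E_alpha (-D) E_pi f = -(14/15)cos x - (16/5)sin x
D (-D) E_pi f = -(8/3)cos x - 2sin x
(E_alpha + D) (-D) E_pi f = -(18/5)cos x - (26/5)sin x
E_pi ((E_alpha + D) (-D) E_pi) f = (18/5)cos x + (26/5)sin x
D E_pi ((E_alpha + D) (-D) E_pi) f = (26/5)cos x - (18/5)sin x
(-D) E_pi ((E_alpha + D) (-D) E_pi) f = -(26/5)cos x + (18/5)sin x
E_alpha (-D) E_pi ((E_alpha + D) (-D) E_pi) f = -(6/25)cos x + (158/25)sin x
D (-D) E_pi ((E_alpha + D) (-D) E_pi) f = (18/5)cos x + (26/5)sin x
(E_alpha + D) (-D) E_pi ((E_alpha + D) (-D) E_pi) f = (84/25)cos x + (288/25)sin x
E_pi f = -(8/3)cos x - 2sin x
E_pi/2 E_pi f = -2cos x + (8/3)sin x
D E_pi/2 E_pi f = (8/3)cos x + 2sin x
(E_pi + ((E_alpha + D) (-D) E_pi)^2 + D E_pi/2 E_pi) f = (84/25)cos x + (288/25)sin x

the result is g(x) = (84/25)cos x + (288/25)sin x


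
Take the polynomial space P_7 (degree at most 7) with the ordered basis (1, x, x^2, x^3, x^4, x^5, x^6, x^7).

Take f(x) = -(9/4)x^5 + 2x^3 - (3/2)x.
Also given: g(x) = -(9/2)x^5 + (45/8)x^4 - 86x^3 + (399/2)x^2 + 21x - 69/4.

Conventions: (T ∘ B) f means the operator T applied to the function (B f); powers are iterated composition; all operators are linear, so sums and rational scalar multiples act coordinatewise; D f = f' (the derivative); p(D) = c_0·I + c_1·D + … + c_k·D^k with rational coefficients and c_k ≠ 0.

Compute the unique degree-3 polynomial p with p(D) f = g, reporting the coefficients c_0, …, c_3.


c_0 = 2, c_1 = -1/2, c_2 = 2, c_3 = -3/2

D^0 f = -(9/4)x^5 + 2x^3 - (3/2)x
D^1 f = -(45/4)x^4 + 6x^2 - 3/2
D^2 f = -45x^3 + 12x
D^3 f = -135x^2 + 12
matching coefficients of g against c_0 f + c_1 Df + … from the top degree down determines the c_i
solution: c_0 = 2, c_1 = -1/2, c_2 = 2, c_3 = -3/2


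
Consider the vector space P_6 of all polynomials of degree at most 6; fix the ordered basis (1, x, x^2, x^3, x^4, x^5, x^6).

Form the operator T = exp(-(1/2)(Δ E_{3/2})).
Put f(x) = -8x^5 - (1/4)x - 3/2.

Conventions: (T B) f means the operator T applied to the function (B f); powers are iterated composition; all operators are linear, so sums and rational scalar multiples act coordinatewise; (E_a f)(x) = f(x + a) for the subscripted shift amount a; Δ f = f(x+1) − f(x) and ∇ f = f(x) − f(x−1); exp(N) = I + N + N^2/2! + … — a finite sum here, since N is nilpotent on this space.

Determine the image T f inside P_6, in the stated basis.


g(x) = -8x^5 + 20x^4 + 140x^3 + 260x^2 - (691/4)x - 4947/8

order-1 term: 20x^4 + 160x^3 + 490x^2 + 680x + 2883/8
order-2 term: -20x^3 - 240x^2 - 970x - 1320
order-3 term: 10x^2 + 120x + 725/2
order-4 term: -(5/2)x - 20
order-5 term: 1/4
the series for exp(-(1/2)(Δ E_{3/2})) f terminates at order 5
exp(-(1/2)(Δ E_{3/2})) f = -8x^5 + 20x^4 + 140x^3 + 260x^2 - (691/4)x - 4947/8


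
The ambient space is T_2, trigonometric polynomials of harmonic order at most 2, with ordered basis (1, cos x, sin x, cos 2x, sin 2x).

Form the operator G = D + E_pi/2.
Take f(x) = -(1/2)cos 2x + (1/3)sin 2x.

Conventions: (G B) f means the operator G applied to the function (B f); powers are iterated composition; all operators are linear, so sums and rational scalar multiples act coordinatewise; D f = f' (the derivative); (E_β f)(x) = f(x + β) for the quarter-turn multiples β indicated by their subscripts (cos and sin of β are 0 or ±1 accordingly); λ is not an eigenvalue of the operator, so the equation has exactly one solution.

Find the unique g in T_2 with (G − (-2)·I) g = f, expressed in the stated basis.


g(x) = -(7/30)cos 2x - (2/15)sin 2x

write g with unknown coordinates in the stated basis and equate coefficients in (G − (-2)·I) g = f
solving from the highest basis element down gives g = -(7/30)cos 2x - (2/15)sin 2x
check: G g = -(1/30)cos 2x + (3/5)sin 2x
so G g − (-2)·g = -(1/2)cos 2x + (1/3)sin 2x = f ✓


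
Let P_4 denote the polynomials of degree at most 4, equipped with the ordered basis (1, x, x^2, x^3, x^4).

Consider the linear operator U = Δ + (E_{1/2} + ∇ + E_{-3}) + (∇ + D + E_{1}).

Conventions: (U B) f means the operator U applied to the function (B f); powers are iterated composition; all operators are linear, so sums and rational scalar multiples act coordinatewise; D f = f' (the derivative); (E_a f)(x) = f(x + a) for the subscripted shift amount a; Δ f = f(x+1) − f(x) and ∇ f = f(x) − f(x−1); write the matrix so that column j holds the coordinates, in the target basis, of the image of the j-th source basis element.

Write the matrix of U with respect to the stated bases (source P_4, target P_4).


image of 1: 3
image of x: 3x + 5/2
image of x^2: 3x^2 + 5x + 37/4
image of x^3: 3x^3 + (15/2)x^2 + (111/4)x - 183/8
image of x^4: 3x^4 + 10x^3 + (111/2)x^2 - (183/2)x + 1297/16
each image's coordinates form column j of the matrix

the matrix is [[3, 5/2, 37/4, -183/8, 1297/16]; [0, 3, 5, 111/4, -183/2]; [0, 0, 3, 15/2, 111/2]; [0, 0, 0, 3, 10]; [0, 0, 0, 0, 3]] (rows listed top to bottom)


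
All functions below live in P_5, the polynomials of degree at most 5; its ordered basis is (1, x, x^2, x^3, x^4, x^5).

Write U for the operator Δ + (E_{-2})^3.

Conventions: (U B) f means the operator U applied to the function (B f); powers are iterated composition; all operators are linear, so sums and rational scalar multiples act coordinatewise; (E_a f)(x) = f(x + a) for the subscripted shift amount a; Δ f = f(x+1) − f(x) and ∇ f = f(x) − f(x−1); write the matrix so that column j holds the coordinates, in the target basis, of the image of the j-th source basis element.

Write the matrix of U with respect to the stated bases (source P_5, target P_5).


the matrix is [[1, -5, 37, -215, 1297, -7775]; [0, 1, -10, 111, -860, 6485]; [0, 0, 1, -15, 222, -2150]; [0, 0, 0, 1, -20, 370]; [0, 0, 0, 0, 1, -25]; [0, 0, 0, 0, 0, 1]] (rows listed top to bottom)

image of 1: 1
image of x: x - 5
image of x^2: x^2 - 10x + 37
image of x^3: x^3 - 15x^2 + 111x - 215
image of x^4: x^4 - 20x^3 + 222x^2 - 860x + 1297
image of x^5: x^5 - 25x^4 + 370x^3 - 2150x^2 + 6485x - 7775
each image's coordinates form column j of the matrix


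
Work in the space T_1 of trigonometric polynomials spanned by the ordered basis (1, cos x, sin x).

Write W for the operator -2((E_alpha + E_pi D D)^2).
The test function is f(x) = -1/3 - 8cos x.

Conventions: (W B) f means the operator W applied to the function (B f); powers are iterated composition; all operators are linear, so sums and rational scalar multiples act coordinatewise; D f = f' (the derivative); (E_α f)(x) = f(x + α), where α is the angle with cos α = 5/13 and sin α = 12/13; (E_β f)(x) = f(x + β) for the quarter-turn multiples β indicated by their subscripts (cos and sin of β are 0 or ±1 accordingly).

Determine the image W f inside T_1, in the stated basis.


g(x) = 2/3 + (2880/169)cos x - (6912/169)sin x

E_alpha f = -1/3 - (40/13)cos x + (96/13)sin x
D f = 8sin x
D D f = 8cos x
E_pi D D f = -8cos x
(E_alpha + E_pi D D) f = -1/3 - (144/13)cos x + (96/13)sin x
E_alpha (E_alpha + E_pi D D) f = -1/3 + (432/169)cos x + (2208/169)sin x
D (E_alpha + E_pi D D) f = (96/13)cos x + (144/13)sin x
D D (E_alpha + E_pi D D) f = (144/13)cos x - (96/13)sin x
E_pi D D (E_alpha + E_pi D D) f = -(144/13)cos x + (96/13)sin x
(E_alpha + E_pi D D) (E_alpha + E_pi D D) f = -1/3 - (1440/169)cos x + (3456/169)sin x
(-2((E_alpha + E_pi D D)^2)) f = 2/3 + (2880/169)cos x - (6912/169)sin x


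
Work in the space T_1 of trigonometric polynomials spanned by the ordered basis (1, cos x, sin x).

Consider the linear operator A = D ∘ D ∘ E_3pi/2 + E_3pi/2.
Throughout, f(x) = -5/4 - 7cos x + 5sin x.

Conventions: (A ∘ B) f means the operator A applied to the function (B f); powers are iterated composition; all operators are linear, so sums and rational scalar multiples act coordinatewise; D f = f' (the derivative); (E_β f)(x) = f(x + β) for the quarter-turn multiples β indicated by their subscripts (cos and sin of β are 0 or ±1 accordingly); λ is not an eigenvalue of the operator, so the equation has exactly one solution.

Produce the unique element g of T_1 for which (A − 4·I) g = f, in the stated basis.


the image equals g(x) = 5/12 + (7/4)cos x - (5/4)sin x

write g with unknown coordinates in the stated basis and equate coefficients in (A − 4·I) g = f
solving from the highest basis element down gives g = 5/12 + (7/4)cos x - (5/4)sin x
check: A g = 5/12
so A g − 4·g = -5/4 - 7cos x + 5sin x = f ✓


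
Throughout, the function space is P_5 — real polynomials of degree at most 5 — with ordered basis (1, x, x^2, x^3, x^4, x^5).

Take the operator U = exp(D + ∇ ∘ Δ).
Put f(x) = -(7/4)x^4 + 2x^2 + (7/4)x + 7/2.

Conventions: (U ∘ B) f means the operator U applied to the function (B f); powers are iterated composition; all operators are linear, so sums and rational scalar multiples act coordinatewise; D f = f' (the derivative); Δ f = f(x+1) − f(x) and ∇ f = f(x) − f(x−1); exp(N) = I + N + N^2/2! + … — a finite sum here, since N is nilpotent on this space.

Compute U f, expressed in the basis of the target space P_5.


order-1 term: -7x^3 - 21x^2 + 4x + 9/4
order-2 term: -(21/2)x^2 - 42x - 19
order-3 term: -7x - 21
order-4 term: -7/4
the series for exp(D + ∇ ∘ Δ) f terminates at order 4
exp(D + ∇ ∘ Δ) f = -(7/4)x^4 - 7x^3 - (59/2)x^2 - (173/4)x - 36

g(x) = -(7/4)x^4 - 7x^3 - (59/2)x^2 - (173/4)x - 36


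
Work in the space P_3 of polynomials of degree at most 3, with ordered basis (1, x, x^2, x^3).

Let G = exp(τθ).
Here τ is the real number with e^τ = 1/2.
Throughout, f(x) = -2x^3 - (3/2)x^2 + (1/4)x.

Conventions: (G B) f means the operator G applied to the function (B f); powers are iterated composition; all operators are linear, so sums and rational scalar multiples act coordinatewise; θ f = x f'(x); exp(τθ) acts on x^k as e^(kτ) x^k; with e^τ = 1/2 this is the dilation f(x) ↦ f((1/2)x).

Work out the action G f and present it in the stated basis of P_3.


g(x) = -(1/4)x^3 - (3/8)x^2 + (1/8)x

exp(τθ) x^k = e^(kτ) x^k; with e^τ = 1/2 this sends x^k to (1/2)^k x^k
x ↦ 1/2 x
x^2 ↦ 1/4 x^2
x^3 ↦ 1/8 x^3
applying this coordinatewise to f: exp(τθ) f = -(1/4)x^3 - (3/8)x^2 + (1/8)x


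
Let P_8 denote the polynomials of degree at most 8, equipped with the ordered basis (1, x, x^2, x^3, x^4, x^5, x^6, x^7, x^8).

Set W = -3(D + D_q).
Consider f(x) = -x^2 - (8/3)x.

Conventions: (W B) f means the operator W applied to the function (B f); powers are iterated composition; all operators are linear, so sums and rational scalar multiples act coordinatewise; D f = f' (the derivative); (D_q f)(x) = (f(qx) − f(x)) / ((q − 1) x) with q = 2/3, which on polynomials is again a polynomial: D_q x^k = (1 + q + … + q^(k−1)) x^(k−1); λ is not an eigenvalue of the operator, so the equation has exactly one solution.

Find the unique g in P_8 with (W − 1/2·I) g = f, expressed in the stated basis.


write g with unknown coordinates in the stated basis and equate coefficients in (W − 1/2·I) g = f
solving from the highest basis element down gives g = 2x^2 - (116/3)x + 464
check: W g = -22x + 232
so W g − 1/2·g = -x^2 - (8/3)x = f ✓

the image equals g(x) = 2x^2 - (116/3)x + 464


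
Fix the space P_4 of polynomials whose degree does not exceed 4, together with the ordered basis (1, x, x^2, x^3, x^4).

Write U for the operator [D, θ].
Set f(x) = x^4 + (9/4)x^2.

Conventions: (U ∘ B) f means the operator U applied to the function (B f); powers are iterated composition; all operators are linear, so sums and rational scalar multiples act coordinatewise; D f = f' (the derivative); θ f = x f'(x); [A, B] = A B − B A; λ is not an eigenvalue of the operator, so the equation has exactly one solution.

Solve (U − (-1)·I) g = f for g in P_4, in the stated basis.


the image equals g(x) = x^4 - 4x^3 + (57/4)x^2 - (57/2)x + 57/2

write g with unknown coordinates in the stated basis and equate coefficients in (U − (-1)·I) g = f
solving from the highest basis element down gives g = x^4 - 4x^3 + (57/4)x^2 - (57/2)x + 57/2
check: U g = 4x^3 - 12x^2 + (57/2)x - 57/2
so U g − (-1)·g = x^4 + (9/4)x^2 = f ✓


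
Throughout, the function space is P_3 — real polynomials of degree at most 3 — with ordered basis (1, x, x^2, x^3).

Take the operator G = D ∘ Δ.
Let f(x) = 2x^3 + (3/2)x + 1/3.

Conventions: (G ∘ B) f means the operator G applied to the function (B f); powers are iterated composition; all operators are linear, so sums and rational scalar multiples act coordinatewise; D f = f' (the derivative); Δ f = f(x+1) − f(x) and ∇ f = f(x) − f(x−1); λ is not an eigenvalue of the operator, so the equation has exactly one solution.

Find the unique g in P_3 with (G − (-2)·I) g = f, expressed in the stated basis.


g(x) = x^3 - (9/4)x - 4/3

write g with unknown coordinates in the stated basis and equate coefficients in (G − (-2)·I) g = f
solving from the highest basis element down gives g = x^3 - (9/4)x - 4/3
check: G g = 6x + 3
so G g − (-2)·g = 2x^3 + (3/2)x + 1/3 = f ✓


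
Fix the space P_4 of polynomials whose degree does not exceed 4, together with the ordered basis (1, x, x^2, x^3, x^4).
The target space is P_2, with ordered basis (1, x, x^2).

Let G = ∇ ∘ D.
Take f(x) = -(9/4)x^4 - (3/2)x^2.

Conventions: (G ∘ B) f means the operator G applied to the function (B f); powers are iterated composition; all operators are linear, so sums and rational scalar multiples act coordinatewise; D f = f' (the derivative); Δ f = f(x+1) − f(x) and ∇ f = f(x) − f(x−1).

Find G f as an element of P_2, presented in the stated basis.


D f = -9x^3 - 3x
∇ D f = -27x^2 + 27x - 12

the result is g(x) = -27x^2 + 27x - 12


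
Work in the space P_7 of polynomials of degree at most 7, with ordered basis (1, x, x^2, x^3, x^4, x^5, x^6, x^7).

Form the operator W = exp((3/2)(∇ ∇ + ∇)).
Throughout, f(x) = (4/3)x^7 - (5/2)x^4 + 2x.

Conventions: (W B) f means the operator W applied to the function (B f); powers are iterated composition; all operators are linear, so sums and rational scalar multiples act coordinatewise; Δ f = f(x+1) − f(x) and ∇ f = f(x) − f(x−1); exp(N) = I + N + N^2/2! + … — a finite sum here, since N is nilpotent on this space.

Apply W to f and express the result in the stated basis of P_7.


the result is g(x) = (4/3)x^7 + 14x^6 + 105x^5 + 120x^4 + (1165/4)x^3 - (16053/8)x^2 + (36103/16)x - 38311/16

order-1 term: 14x^6 + 42x^5 - 350x^4 + 895x^3 - (2481/2)x^2 + 929x - 1183/4
order-2 term: 63x^5 + 315x^4 - 1785x^3 + (3645/4)x^2 + (11247/2)x - 58203/8
order-3 term: (315/2)x^4 + 945x^3 - (6615/2)x^2 - (11475/4)x + 70911/8
order-4 term: (945/4)x^3 + (2835/2)x^2 - (10395/4)x - 106245/32
order-5 term: (1701/8)x^2 + (8505/8)x - 2835/4
order-6 term: (1701/16)x + 5103/16
order-7 term: 729/32
the series for exp((3/2)(∇ ∇ + ∇)) f terminates at order 7
exp((3/2)(∇ ∇ + ∇)) f = (4/3)x^7 + 14x^6 + 105x^5 + 120x^4 + (1165/4)x^3 - (16053/8)x^2 + (36103/16)x - 38311/16
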